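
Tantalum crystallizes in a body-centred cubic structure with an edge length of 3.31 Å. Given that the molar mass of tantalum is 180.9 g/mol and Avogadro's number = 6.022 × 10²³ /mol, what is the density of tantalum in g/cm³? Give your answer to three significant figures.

A BCC unit cell contains Z = 2 atoms.
Cell volume: a³ = (3.31 Å)³ = (3.310 × 10^-8 cm)³ = 3.626 × 10^-23 cm³.
ρ = Z·M/(N_A·a³) = 2 × 180.9 / (6.022 × 10²³ × 3.626 × 10^-23) = 16.57 g/cm³.

16.6 g/cm³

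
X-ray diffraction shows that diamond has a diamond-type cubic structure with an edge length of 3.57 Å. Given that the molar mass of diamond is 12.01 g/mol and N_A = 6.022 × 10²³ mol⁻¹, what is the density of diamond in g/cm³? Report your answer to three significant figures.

3.51 g/cm³

A diamond cubic unit cell contains Z = 8 atoms.
Cell volume: a³ = (3.57 Å)³ = (3.570 × 10^-8 cm)³ = 4.550 × 10^-23 cm³.
ρ = Z·M/(N_A·a³) = 8 × 12.01 / (6.022 × 10²³ × 4.550 × 10^-23) = 3.507 g/cm³.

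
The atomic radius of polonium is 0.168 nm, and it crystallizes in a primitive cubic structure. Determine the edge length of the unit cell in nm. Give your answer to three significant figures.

0.336 nm

In a simple cubic lattice, atoms touch along the cell edge, so a = 2r.
a = 2r = 2 × 0.168 = 0.336 nm.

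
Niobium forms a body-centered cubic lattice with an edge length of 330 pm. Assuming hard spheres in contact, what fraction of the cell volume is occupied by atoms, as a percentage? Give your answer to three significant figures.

In a BCC lattice atoms touch along the body diagonal, so √3·a = 4r, so r = 0.4330a = 142.9 pm.
Packing fraction = Z·(4/3)πr³ / a³ = 2 × (4/3)π × (142.9)³ / (330)³ = 0.6802 = 68.0%.

68.0%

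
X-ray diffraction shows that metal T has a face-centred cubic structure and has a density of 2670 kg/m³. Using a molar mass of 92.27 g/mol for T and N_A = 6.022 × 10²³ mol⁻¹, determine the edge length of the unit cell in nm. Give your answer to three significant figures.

With Z = 4 atoms per FCC cell, a³ = Z·M/(N_A·ρ) = 4 × 92.27 / (6.022 × 10²³ × 2.670 g/cm³) = 2.295 × 10^-22 cm³.
a = (2.295 × 10^-22)^(1/3) = 6.123 × 10^-8 cm = 0.612 nm.

0.612 nm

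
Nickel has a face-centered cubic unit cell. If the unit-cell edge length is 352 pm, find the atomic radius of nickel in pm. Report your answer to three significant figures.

124 pm

In an FCC lattice, atoms touch along the face diagonal, so √2·a = 4r.
r = √2·a/4 = 1.4142 × 352 / 4 = 124 pm.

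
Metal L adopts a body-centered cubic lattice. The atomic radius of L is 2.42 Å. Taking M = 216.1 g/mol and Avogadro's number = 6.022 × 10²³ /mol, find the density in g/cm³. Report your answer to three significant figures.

4.11 g/cm³

In a BCC lattice, atoms touch along the body diagonal, so √3·a = 4r, giving a = 5.589 Å = 5.589 × 10^-8 cm.
With Z = 2, ρ = Z·M/(N_A·a³) = 2 × 216.1 / (6.022 × 10²³ × 1.746 × 10^-22) = 4.111 g/cm³.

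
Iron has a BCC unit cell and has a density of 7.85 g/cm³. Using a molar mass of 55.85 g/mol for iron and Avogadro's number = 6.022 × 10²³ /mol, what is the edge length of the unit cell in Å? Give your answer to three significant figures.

With Z = 2 atoms per BCC cell, a³ = Z·M/(N_A·ρ) = 2 × 55.85 / (6.022 × 10²³ × 7.850 g/cm³) = 2.363 × 10^-23 cm³.
a = (2.363 × 10^-23)^(1/3) = 2.870 × 10^-8 cm = 2.87 Å.

2.87 Å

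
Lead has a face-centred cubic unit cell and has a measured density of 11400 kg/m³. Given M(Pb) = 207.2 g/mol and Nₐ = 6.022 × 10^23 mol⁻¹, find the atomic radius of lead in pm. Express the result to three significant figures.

175 pm

For an FCC cell (Z = 4), a³ = Z·M/(N_A·ρ) = 4 × 207.2 / (6.022 × 10²³ × 11.40) = 1.207 × 10^-22 cm³, so a = 4.942 × 10^-8 cm = 494.2 pm.
Atoms touch along the face diagonal, so √2·a = 4r, so r = 0.3536 × a = 175 pm.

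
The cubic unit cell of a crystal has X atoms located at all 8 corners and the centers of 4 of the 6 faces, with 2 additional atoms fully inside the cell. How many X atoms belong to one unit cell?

Corner atoms are shared by 8 cells (1/8 each), face atoms by 2 (1/2 each), interior atoms are unshared.
Net atoms = 8 × 1/8 + 4 × 1/2 + 2 = 1 + 2 + 2 = 5.

5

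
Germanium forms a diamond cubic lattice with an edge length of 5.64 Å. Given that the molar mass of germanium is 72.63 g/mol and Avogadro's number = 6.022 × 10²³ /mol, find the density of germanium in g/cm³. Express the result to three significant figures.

A diamond cubic unit cell contains Z = 8 atoms.
Cell volume: a³ = (5.64 Å)³ = (5.640 × 10^-8 cm)³ = 1.794 × 10^-22 cm³.
ρ = Z·M/(N_A·a³) = 8 × 72.63 / (6.022 × 10²³ × 1.794 × 10^-22) = 5.378 g/cm³.

5.38 g/cm³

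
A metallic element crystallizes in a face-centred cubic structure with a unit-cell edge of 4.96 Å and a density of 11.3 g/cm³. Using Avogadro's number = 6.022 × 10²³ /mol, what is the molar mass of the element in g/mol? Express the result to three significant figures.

An FCC cell has Z = 4 atoms; a = 4.960 × 10^-8 cm.
M = ρ·N_A·a³/Z = 11.3 × 6.022 × 10²³ × 1.220 × 10^-22 / 4 = 208 g/mol.

208 g/mol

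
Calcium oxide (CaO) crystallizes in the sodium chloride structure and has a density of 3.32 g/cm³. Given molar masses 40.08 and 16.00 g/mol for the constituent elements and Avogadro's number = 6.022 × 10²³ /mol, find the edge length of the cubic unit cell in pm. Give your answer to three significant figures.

482 pm

M(CaO) = 56.08 g/mol; Z = 4 formula units per cell.
a³ = Z·M/(N_A·ρ) = 4 × 56.08 / (6.022 × 10²³ × 3.32) = 1.122 × 10^-22 cm³, so a = 4.823 × 10^-8 cm = 482 pm.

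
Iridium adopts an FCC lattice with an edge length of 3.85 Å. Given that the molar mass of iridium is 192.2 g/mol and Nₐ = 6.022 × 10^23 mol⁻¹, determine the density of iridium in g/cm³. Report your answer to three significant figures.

An FCC unit cell contains Z = 4 atoms.
Cell volume: a³ = (3.85 Å)³ = (3.850 × 10^-8 cm)³ = 5.707 × 10^-23 cm³.
ρ = Z·M/(N_A·a³) = 4 × 192.2 / (6.022 × 10²³ × 5.707 × 10^-23) = 22.37 g/cm³.

22.4 g/cm³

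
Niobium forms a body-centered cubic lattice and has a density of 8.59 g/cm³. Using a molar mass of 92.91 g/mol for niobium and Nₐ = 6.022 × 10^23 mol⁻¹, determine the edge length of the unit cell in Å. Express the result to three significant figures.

3.30 Å

With Z = 2 atoms per BCC cell, a³ = Z·M/(N_A·ρ) = 2 × 92.91 / (6.022 × 10²³ × 8.590 g/cm³) = 3.592 × 10^-23 cm³.
a = (3.592 × 10^-23)^(1/3) = 3.300 × 10^-8 cm = 3.30 Å.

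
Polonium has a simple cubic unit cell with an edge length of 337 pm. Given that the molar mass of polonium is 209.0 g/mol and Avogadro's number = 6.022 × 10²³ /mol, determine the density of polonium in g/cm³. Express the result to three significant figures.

A simple cubic unit cell contains Z = 1 atom.
Cell volume: a³ = (337 pm)³ = (3.370 × 10^-8 cm)³ = 3.827 × 10^-23 cm³.
ρ = Z·M/(N_A·a³) = 1 × 209.0 / (6.022 × 10²³ × 3.827 × 10^-23) = 9.068 g/cm³.

9.07 g/cm³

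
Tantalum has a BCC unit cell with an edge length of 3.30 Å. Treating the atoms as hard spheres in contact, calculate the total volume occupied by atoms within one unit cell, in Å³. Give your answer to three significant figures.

24.4 Å³

In a BCC lattice atoms touch along the body diagonal, so √3·a = 4r, so r = 0.4330a = 1.429 Å.
V_atoms = Z × (4/3)πr³ = 2 × (4/3)π × (1.429)³ = 24.4 Å³.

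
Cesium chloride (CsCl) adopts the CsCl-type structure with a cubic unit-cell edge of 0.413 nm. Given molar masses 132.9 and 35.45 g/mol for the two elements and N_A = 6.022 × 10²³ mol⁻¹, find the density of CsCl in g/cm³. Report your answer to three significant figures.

3.97 g/cm³

The CsCl-type structure contains Z = 1 formula unit per cell; M(CsCl) = 132.9 + 35.45 = 168.35 g/mol.
a³ = (4.130 × 10^-8 cm)³ = 7.044 × 10^-23 cm³.
ρ = 1 × 168.35 / (6.022 × 10²³ × 7.044 × 10^-23) = 3.968 g/cm³.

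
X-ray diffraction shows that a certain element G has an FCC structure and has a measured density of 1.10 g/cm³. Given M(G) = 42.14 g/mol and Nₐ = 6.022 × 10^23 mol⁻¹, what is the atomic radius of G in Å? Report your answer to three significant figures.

2.24 Å

For an FCC cell (Z = 4), a³ = Z·M/(N_A·ρ) = 4 × 42.14 / (6.022 × 10²³ × 1.100) = 2.545 × 10^-22 cm³, so a = 6.337 × 10^-8 cm = 6.337 Å.
Atoms touch along the face diagonal, so √2·a = 4r, so r = 0.3536 × a = 2.24 Å.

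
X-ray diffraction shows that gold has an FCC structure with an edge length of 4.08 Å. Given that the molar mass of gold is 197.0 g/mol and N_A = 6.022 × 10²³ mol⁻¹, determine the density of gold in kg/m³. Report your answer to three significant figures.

An FCC unit cell contains Z = 4 atoms.
Cell volume: a³ = (4.08 Å)³ = (4.080 × 10^-8 cm)³ = 6.792 × 10^-23 cm³.
ρ = Z·M/(N_A·a³) = 4 × 197.0 / (6.022 × 10²³ × 6.792 × 10^-23) = 19.27 g/cm³ = 19300 kg/m³.

19300 kg/m³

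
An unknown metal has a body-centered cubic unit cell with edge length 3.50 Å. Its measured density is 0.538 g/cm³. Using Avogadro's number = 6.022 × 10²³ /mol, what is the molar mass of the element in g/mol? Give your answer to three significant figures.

A BCC cell has Z = 2 atoms; a = 3.500 × 10^-8 cm.
M = ρ·N_A·a³/Z = 0.538 × 6.022 × 10²³ × 4.288 × 10^-23 / 2 = 6.95 g/mol.

6.95 g/mol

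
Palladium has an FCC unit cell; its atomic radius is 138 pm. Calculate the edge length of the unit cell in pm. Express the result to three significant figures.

390 pm

In an FCC lattice, atoms touch along the face diagonal, so √2·a = 4r.
a = 4r/√2 = 4 × 138 / 1.4142 = 390 pm.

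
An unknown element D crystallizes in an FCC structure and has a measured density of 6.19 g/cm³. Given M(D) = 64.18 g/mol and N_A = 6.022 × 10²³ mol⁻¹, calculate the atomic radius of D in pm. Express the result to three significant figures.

For an FCC cell (Z = 4), a³ = Z·M/(N_A·ρ) = 4 × 64.18 / (6.022 × 10²³ × 6.190) = 6.887 × 10^-23 cm³, so a = 4.099 × 10^-8 cm = 409.9 pm.
Atoms touch along the face diagonal, so √2·a = 4r, so r = 0.3536 × a = 145 pm.

145 pm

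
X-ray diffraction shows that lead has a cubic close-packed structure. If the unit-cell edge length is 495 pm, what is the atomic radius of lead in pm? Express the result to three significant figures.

175 pm

In an FCC lattice, atoms touch along the face diagonal, so √2·a = 4r.
r = √2·a/4 = 1.4142 × 495 / 4 = 175 pm.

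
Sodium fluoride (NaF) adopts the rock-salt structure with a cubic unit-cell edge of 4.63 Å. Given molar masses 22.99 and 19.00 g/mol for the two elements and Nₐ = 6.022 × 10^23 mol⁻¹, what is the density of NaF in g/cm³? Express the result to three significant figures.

2.81 g/cm³

The rock-salt structure contains Z = 4 formula units per cell; M(NaF) = 22.99 + 19.00 = 41.99 g/mol.
a³ = (4.630 × 10^-8 cm)³ = 9.925 × 10^-23 cm³.
ρ = 4 × 41.99 / (6.022 × 10²³ × 9.925 × 10^-23) = 2.810 g/cm³.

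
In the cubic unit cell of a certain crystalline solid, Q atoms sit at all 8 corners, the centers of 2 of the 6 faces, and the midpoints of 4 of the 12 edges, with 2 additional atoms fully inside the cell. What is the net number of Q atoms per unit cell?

5

Corner atoms are shared by 8 cells (1/8 each), face atoms by 2 (1/2 each), edge atoms by 4 (1/4 each), interior atoms are unshared.
Net atoms = 8 × 1/8 + 2 × 1/2 + 4 × 1/4 + 2 = 1 + 1 + 1 + 2 = 5.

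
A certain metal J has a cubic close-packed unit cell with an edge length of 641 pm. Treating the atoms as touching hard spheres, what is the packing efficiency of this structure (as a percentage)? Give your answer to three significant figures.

74.0%

In an FCC lattice atoms touch along the face diagonal, so √2·a = 4r, so r = 0.3536a = 226.6 pm.
Packing fraction = Z·(4/3)πr³ / a³ = 4 × (4/3)π × (226.6)³ / (641)³ = 0.7405 = 74.0%.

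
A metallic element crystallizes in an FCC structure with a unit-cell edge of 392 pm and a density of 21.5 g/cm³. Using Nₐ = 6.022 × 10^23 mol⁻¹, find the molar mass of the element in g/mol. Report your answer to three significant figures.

195 g/mol

An FCC cell has Z = 4 atoms; a = 3.920 × 10^-8 cm.
M = ρ·N_A·a³/Z = 21.5 × 6.022 × 10²³ × 6.024 × 10^-23 / 4 = 195 g/mol.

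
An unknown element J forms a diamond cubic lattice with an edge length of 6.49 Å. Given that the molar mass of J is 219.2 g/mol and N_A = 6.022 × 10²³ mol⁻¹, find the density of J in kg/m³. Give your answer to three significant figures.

10700 kg/m³

A diamond cubic unit cell contains Z = 8 atoms.
Cell volume: a³ = (6.49 Å)³ = (6.490 × 10^-8 cm)³ = 2.734 × 10^-22 cm³.
ρ = Z·M/(N_A·a³) = 8 × 219.2 / (6.022 × 10²³ × 2.734 × 10^-22) = 10.65 g/cm³ = 10700 kg/m³.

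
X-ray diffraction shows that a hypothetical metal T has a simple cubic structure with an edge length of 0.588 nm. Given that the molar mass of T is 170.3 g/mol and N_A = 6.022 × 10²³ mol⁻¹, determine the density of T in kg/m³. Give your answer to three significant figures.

1390 kg/m³

A simple cubic unit cell contains Z = 1 atom.
Cell volume: a³ = (0.588 nm)³ = (5.880 × 10^-8 cm)³ = 2.033 × 10^-22 cm³.
ρ = Z·M/(N_A·a³) = 1 × 170.3 / (6.022 × 10²³ × 2.033 × 10^-22) = 1.391 g/cm³ = 1390 kg/m³.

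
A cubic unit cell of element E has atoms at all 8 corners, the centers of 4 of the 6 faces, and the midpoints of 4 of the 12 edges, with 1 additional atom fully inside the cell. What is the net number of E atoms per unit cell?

Corner atoms are shared by 8 cells (1/8 each), face atoms by 2 (1/2 each), edge atoms by 4 (1/4 each), interior atoms are unshared.
Net atoms = 8 × 1/8 + 4 × 1/2 + 4 × 1/4 + 1 = 1 + 2 + 1 + 1 = 5.

5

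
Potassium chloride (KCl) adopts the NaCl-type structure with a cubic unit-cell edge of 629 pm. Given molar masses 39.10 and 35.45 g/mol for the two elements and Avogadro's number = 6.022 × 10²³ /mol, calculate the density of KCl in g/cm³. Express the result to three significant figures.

The NaCl-type structure contains Z = 4 formula units per cell; M(KCl) = 39.10 + 35.45 = 74.55 g/mol.
a³ = (6.290 × 10^-8 cm)³ = 2.489 × 10^-22 cm³.
ρ = 4 × 74.55 / (6.022 × 10²³ × 2.489 × 10^-22) = 1.990 g/cm³.

1.99 g/cm³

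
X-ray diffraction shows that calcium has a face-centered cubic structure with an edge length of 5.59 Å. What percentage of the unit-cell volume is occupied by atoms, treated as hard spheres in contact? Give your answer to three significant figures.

In an FCC lattice atoms touch along the face diagonal, so √2·a = 4r, so r = 0.3536a = 1.976 Å.
Packing fraction = Z·(4/3)πr³ / a³ = 4 × (4/3)π × (1.976)³ / (5.59)³ = 0.7405 = 74.0%.

74.0%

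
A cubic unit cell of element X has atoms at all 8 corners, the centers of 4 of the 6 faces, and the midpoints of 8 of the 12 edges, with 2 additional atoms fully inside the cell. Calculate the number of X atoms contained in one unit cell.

7

Corner atoms are shared by 8 cells (1/8 each), face atoms by 2 (1/2 each), edge atoms by 4 (1/4 each), interior atoms are unshared.
Net atoms = 8 × 1/8 + 4 × 1/2 + 8 × 1/4 + 2 = 1 + 2 + 2 + 2 = 7.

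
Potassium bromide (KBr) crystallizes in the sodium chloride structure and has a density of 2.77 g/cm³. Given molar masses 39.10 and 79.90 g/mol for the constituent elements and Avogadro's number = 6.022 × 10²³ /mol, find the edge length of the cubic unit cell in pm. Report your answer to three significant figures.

658 pm

M(KBr) = 119.0 g/mol; Z = 4 formula units per cell.
a³ = Z·M/(N_A·ρ) = 4 × 119.0 / (6.022 × 10²³ × 2.77) = 2.854 × 10^-22 cm³, so a = 6.584 × 10^-8 cm = 658 pm.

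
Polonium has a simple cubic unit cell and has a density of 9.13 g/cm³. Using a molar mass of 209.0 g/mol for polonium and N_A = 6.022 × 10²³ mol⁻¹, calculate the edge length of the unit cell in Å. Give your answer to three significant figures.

3.36 Å

With Z = 1 atom per simple cubic cell, a³ = Z·M/(N_A·ρ) = 1 × 209.0 / (6.022 × 10²³ × 9.130 g/cm³) = 3.801 × 10^-23 cm³.
a = (3.801 × 10^-23)^(1/3) = 3.362 × 10^-8 cm = 3.36 Å.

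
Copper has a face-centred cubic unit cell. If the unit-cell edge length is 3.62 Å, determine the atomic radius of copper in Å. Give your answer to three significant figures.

In an FCC lattice, atoms touch along the face diagonal, so √2·a = 4r.
r = √2·a/4 = 1.4142 × 3.62 / 4 = 1.28 Å.

1.28 Å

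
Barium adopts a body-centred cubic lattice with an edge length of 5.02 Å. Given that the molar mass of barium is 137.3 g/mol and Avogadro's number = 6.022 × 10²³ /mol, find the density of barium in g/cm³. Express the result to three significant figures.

3.60 g/cm³

A BCC unit cell contains Z = 2 atoms.
Cell volume: a³ = (5.02 Å)³ = (5.020 × 10^-8 cm)³ = 1.265 × 10^-22 cm³.
ρ = Z·M/(N_A·a³) = 2 × 137.3 / (6.022 × 10²³ × 1.265 × 10^-22) = 3.605 g/cm³.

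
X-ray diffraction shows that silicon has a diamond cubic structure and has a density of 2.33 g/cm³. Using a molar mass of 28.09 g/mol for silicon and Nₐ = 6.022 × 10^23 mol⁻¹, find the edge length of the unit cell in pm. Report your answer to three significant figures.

With Z = 8 atoms per diamond cubic cell, a³ = Z·M/(N_A·ρ) = 8 × 28.09 / (6.022 × 10²³ × 2.330 g/cm³) = 1.602 × 10^-22 cm³.
a = (1.602 × 10^-22)^(1/3) = 5.431 × 10^-8 cm = 543 pm.

543 pm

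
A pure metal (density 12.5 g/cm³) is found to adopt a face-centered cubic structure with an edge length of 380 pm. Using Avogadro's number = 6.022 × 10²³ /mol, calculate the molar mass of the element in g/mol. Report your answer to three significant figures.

An FCC cell has Z = 4 atoms; a = 3.800 × 10^-8 cm.
M = ρ·N_A·a³/Z = 12.5 × 6.022 × 10²³ × 5.487 × 10^-23 / 4 = 103 g/mol.

103 g/mol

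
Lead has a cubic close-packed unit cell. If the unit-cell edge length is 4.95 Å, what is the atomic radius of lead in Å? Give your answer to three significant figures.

In an FCC lattice, atoms touch along the face diagonal, so √2·a = 4r.
r = √2·a/4 = 1.4142 × 4.95 / 4 = 1.75 Å.

1.75 Å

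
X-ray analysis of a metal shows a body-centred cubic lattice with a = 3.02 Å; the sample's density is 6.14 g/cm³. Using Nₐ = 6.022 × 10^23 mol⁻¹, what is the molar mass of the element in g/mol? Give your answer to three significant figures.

A BCC cell has Z = 2 atoms; a = 3.020 × 10^-8 cm.
M = ρ·N_A·a³/Z = 6.14 × 6.022 × 10²³ × 2.754 × 10^-23 / 2 = 50.9 g/mol.

50.9 g/mol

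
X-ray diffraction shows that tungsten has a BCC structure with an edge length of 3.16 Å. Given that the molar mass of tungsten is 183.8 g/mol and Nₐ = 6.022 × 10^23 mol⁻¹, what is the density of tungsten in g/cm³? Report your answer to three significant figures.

A BCC unit cell contains Z = 2 atoms.
Cell volume: a³ = (3.16 Å)³ = (3.160 × 10^-8 cm)³ = 3.155 × 10^-23 cm³.
ρ = Z·M/(N_A·a³) = 2 × 183.8 / (6.022 × 10²³ × 3.155 × 10^-23) = 19.35 g/cm³.

19.3 g/cm³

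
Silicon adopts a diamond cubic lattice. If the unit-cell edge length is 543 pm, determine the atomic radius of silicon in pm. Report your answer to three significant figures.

In a diamond cubic lattice, nearest neighbors lie along the body diagonal with √3·a = 8r.
r = √3·a/8 = 1.7321 × 543 / 8 = 118 pm.

118 pm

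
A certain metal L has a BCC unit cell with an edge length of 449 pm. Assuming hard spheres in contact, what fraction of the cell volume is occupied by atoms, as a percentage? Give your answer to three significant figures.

In a BCC lattice atoms touch along the body diagonal, so √3·a = 4r, so r = 0.4330a = 194.4 pm.
Packing fraction = Z·(4/3)πr³ / a³ = 2 × (4/3)π × (194.4)³ / (449)³ = 0.6802 = 68.0%.

68.0%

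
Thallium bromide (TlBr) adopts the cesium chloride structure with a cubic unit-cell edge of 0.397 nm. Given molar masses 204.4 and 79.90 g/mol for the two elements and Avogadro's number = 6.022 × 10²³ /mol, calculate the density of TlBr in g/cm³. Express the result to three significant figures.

The cesium chloride structure contains Z = 1 formula unit per cell; M(TlBr) = 204.4 + 79.90 = 284.3 g/mol.
a³ = (3.970 × 10^-8 cm)³ = 6.257 × 10^-23 cm³.
ρ = 1 × 284.3 / (6.022 × 10²³ × 6.257 × 10^-23) = 7.545 g/cm³.

7.55 g/cm³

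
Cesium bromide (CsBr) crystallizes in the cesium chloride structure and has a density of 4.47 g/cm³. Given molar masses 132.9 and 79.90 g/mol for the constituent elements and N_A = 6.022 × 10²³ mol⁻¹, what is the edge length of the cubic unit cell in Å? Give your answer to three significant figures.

M(CsBr) = 212.8 g/mol; Z = 1 formula unit per cell.
a³ = Z·M/(N_A·ρ) = 1 × 212.8 / (6.022 × 10²³ × 4.47) = 7.905 × 10^-23 cm³, so a = 4.292 × 10^-8 cm = 4.29 Å.

4.29 Å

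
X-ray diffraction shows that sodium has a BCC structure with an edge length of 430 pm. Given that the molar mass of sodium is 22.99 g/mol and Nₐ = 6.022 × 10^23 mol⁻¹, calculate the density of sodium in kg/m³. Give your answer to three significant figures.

A BCC unit cell contains Z = 2 atoms.
Cell volume: a³ = (430 pm)³ = (4.300 × 10^-8 cm)³ = 7.951 × 10^-23 cm³.
ρ = Z·M/(N_A·a³) = 2 × 22.99 / (6.022 × 10²³ × 7.951 × 10^-23) = 0.9603 g/cm³ = 960 kg/m³.

960 kg/m³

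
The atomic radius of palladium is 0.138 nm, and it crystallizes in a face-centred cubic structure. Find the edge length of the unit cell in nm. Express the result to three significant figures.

0.390 nm

In an FCC lattice, atoms touch along the face diagonal, so √2·a = 4r.
a = 4r/√2 = 4 × 0.138 / 1.4142 = 0.390 nm.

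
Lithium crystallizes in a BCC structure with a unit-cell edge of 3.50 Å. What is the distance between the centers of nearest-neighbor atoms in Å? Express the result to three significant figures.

3.03 Å

In a BCC structure, atoms touch along the body diagonal, so √3·a = 4r; the nearest-neighbor distance equals 2r = 0.8660·a.
d = 0.8660 × 3.50 = 3.03 Å.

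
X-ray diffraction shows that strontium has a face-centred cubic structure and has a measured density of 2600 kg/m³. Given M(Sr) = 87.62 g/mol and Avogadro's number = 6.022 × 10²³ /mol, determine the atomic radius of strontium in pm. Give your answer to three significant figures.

215 pm

For an FCC cell (Z = 4), a³ = Z·M/(N_A·ρ) = 4 × 87.62 / (6.022 × 10²³ × 2.600) = 2.238 × 10^-22 cm³, so a = 6.072 × 10^-8 cm = 607.2 pm.
Atoms touch along the face diagonal, so √2·a = 4r, so r = 0.3536 × a = 215 pm.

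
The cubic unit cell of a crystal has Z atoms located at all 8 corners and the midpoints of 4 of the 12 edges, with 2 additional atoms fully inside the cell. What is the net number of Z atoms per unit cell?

4

Corner atoms are shared by 8 cells (1/8 each), edge atoms by 4 (1/4 each), interior atoms are unshared.
Net atoms = 8 × 1/8 + 4 × 1/4 + 2 = 1 + 1 + 2 = 4.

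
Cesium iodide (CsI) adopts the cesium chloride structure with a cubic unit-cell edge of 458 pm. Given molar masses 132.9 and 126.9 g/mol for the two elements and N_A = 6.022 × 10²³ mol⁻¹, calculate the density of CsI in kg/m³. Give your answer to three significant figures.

4490 kg/m³

The cesium chloride structure contains Z = 1 formula unit per cell; M(CsI) = 132.9 + 126.9 = 259.8 g/mol.
a³ = (4.580 × 10^-8 cm)³ = 9.607 × 10^-23 cm³.
ρ = 1 × 259.8 / (6.022 × 10²³ × 9.607 × 10^-23) = 4.491 g/cm³ = 4490 kg/m³.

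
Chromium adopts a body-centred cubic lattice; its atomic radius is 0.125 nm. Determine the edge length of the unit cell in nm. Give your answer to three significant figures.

0.289 nm

In a BCC lattice, atoms touch along the body diagonal, so √3·a = 4r.
a = 4r/√3 = 4 × 0.125 / 1.7321 = 0.289 nm.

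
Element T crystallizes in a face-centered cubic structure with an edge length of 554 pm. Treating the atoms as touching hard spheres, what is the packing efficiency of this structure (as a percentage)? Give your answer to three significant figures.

74.0%

In an FCC lattice atoms touch along the face diagonal, so √2·a = 4r, so r = 0.3536a = 195.9 pm.
Packing fraction = Z·(4/3)πr³ / a³ = 4 × (4/3)π × (195.9)³ / (554)³ = 0.7405 = 74.0%.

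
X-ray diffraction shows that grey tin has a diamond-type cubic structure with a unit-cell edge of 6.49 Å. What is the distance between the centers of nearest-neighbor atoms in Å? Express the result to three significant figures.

In a diamond cubic structure, nearest neighbors lie along the body diagonal with √3·a = 8r; the nearest-neighbor distance equals 2r = 0.4330·a.
d = 0.4330 × 6.49 = 2.81 Å.

2.81 Å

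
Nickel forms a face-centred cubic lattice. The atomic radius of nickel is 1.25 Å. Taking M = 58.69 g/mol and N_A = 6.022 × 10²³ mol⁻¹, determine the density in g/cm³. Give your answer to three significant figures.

In an FCC lattice, atoms touch along the face diagonal, so √2·a = 4r, giving a = 3.536 Å = 3.536 × 10^-8 cm.
With Z = 4, ρ = Z·M/(N_A·a³) = 4 × 58.69 / (6.022 × 10²³ × 4.419 × 10^-23) = 8.821 g/cm³.

8.82 g/cm³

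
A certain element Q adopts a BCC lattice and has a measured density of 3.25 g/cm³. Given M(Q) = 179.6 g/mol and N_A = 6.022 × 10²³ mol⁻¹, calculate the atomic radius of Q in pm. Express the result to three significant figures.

For a BCC cell (Z = 2), a³ = Z·M/(N_A·ρ) = 2 × 179.6 / (6.022 × 10²³ × 3.250) = 1.835 × 10^-22 cm³, so a = 5.683 × 10^-8 cm = 568.3 pm.
Atoms touch along the body diagonal, so √3·a = 4r, so r = 0.4330 × a = 246 pm.

246 pm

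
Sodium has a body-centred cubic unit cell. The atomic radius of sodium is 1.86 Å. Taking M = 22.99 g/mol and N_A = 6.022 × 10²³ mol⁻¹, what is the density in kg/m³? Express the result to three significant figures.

In a BCC lattice, atoms touch along the body diagonal, so √3·a = 4r, giving a = 4.295 Å = 4.295 × 10^-8 cm.
With Z = 2, ρ = Z·M/(N_A·a³) = 2 × 22.99 / (6.022 × 10²³ × 7.926 × 10^-23) = 0.9634 g/cm³ = 963 kg/m³.

963 kg/m³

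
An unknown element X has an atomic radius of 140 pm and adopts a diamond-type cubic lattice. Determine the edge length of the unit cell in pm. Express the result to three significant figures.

647 pm

In a diamond cubic lattice, nearest neighbors lie along the body diagonal with √3·a = 8r.
a = 8r/√3 = 8 × 140 / 1.7321 = 647 pm.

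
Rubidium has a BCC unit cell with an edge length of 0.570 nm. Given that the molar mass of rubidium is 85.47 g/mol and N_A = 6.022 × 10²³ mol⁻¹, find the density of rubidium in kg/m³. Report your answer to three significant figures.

A BCC unit cell contains Z = 2 atoms.
Cell volume: a³ = (0.570 nm)³ = (5.700 × 10^-8 cm)³ = 1.852 × 10^-22 cm³.
ρ = Z·M/(N_A·a³) = 2 × 85.47 / (6.022 × 10²³ × 1.852 × 10^-22) = 1.533 g/cm³ = 1530 kg/m³.

1530 kg/m³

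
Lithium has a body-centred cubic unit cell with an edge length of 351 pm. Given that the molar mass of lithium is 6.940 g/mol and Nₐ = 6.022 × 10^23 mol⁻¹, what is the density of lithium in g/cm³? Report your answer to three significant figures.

0.533 g/cm³

A BCC unit cell contains Z = 2 atoms.
Cell volume: a³ = (351 pm)³ = (3.510 × 10^-8 cm)³ = 4.324 × 10^-23 cm³.
ρ = Z·M/(N_A·a³) = 2 × 6.940 / (6.022 × 10²³ × 4.324 × 10^-23) = 0.5330 g/cm³.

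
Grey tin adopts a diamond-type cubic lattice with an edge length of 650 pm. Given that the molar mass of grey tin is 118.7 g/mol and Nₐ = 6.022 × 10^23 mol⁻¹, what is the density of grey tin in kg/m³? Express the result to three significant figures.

5740 kg/m³

A diamond cubic unit cell contains Z = 8 atoms.
Cell volume: a³ = (650 pm)³ = (6.500 × 10^-8 cm)³ = 2.746 × 10^-22 cm³.
ρ = Z·M/(N_A·a³) = 8 × 118.7 / (6.022 × 10²³ × 2.746 × 10^-22) = 5.742 g/cm³ = 5740 kg/m³.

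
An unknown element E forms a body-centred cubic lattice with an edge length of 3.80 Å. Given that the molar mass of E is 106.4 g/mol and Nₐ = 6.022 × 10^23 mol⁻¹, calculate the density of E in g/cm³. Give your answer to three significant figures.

A BCC unit cell contains Z = 2 atoms.
Cell volume: a³ = (3.80 Å)³ = (3.800 × 10^-8 cm)³ = 5.487 × 10^-23 cm³.
ρ = Z·M/(N_A·a³) = 2 × 106.4 / (6.022 × 10²³ × 5.487 × 10^-23) = 6.440 g/cm³.

6.44 g/cm³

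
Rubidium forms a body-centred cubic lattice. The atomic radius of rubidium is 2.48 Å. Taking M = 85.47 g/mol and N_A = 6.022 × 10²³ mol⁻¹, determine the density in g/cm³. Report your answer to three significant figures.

1.51 g/cm³

In a BCC lattice, atoms touch along the body diagonal, so √3·a = 4r, giving a = 5.727 Å = 5.727 × 10^-8 cm.
With Z = 2, ρ = Z·M/(N_A·a³) = 2 × 85.47 / (6.022 × 10²³ × 1.879 × 10^-22) = 1.511 g/cm³.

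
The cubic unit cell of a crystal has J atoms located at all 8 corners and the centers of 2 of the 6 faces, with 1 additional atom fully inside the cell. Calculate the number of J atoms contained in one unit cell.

Corner atoms are shared by 8 cells (1/8 each), face atoms by 2 (1/2 each), interior atoms are unshared.
Net atoms = 8 × 1/8 + 2 × 1/2 + 1 = 1 + 1 + 1 = 3.

3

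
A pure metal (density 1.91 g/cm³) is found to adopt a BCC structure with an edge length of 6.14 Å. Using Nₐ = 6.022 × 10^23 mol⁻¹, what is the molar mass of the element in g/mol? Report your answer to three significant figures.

133 g/mol

A BCC cell has Z = 2 atoms; a = 6.140 × 10^-8 cm.
M = ρ·N_A·a³/Z = 1.91 × 6.022 × 10²³ × 2.315 × 10^-22 / 2 = 133 g/mol.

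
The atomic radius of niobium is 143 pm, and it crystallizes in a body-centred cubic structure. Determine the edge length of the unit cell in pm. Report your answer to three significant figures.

330 pm

In a BCC lattice, atoms touch along the body diagonal, so √3·a = 4r.
a = 4r/√3 = 4 × 143 / 1.7321 = 330 pm.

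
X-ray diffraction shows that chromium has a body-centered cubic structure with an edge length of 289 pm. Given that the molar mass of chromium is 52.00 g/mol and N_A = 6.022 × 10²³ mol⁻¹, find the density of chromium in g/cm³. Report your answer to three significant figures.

7.15 g/cm³

A BCC unit cell contains Z = 2 atoms.
Cell volume: a³ = (289 pm)³ = (2.890 × 10^-8 cm)³ = 2.414 × 10^-23 cm³.
ρ = Z·M/(N_A·a³) = 2 × 52.00 / (6.022 × 10²³ × 2.414 × 10^-23) = 7.155 g/cm³.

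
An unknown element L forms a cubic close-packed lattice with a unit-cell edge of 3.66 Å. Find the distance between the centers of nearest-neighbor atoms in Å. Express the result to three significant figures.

In an FCC structure, atoms touch along the face diagonal, so √2·a = 4r; the nearest-neighbor distance equals 2r = 0.7071·a.
d = 0.7071 × 3.66 = 2.59 Å.

2.59 Å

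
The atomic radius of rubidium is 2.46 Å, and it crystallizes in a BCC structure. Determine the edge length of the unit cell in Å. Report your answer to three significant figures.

In a BCC lattice, atoms touch along the body diagonal, so √3·a = 4r.
a = 4r/√3 = 4 × 2.46 / 1.7321 = 5.68 Å.

5.68 Å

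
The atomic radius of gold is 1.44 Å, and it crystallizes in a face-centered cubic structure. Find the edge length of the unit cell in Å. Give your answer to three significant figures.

In an FCC lattice, atoms touch along the face diagonal, so √2·a = 4r.
a = 4r/√2 = 4 × 1.44 / 1.4142 = 4.07 Å.

4.07 Å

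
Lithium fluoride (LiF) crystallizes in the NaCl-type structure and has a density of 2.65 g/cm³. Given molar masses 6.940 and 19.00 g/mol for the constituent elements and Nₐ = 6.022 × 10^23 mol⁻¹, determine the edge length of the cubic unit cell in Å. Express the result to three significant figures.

4.02 Å

M(LiF) = 25.94 g/mol; Z = 4 formula units per cell.
a³ = Z·M/(N_A·ρ) = 4 × 25.94 / (6.022 × 10²³ × 2.65) = 6.502 × 10^-23 cm³, so a = 4.021 × 10^-8 cm = 4.02 Å.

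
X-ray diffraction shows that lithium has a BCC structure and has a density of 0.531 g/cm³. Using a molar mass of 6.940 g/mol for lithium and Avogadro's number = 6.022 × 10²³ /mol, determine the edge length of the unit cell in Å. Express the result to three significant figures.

3.51 Å

With Z = 2 atoms per BCC cell, a³ = Z·M/(N_A·ρ) = 2 × 6.940 / (6.022 × 10²³ × 0.5310 g/cm³) = 4.341 × 10^-23 cm³.
a = (4.341 × 10^-23)^(1/3) = 3.514 × 10^-8 cm = 3.51 Å.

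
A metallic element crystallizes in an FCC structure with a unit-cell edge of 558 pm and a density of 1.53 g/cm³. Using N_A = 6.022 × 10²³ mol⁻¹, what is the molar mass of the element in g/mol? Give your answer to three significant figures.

40.0 g/mol

An FCC cell has Z = 4 atoms; a = 5.580 × 10^-8 cm.
M = ρ·N_A·a³/Z = 1.53 × 6.022 × 10²³ × 1.737 × 10^-22 / 4 = 40.0 g/mol.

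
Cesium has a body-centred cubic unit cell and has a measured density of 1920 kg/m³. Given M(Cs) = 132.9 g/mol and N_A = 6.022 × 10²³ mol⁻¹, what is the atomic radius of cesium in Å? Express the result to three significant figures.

For a BCC cell (Z = 2), a³ = Z·M/(N_A·ρ) = 2 × 132.9 / (6.022 × 10²³ × 1.920) = 2.299 × 10^-22 cm³, so a = 6.126 × 10^-8 cm = 6.126 Å.
Atoms touch along the body diagonal, so √3·a = 4r, so r = 0.4330 × a = 2.65 Å.

2.65 Å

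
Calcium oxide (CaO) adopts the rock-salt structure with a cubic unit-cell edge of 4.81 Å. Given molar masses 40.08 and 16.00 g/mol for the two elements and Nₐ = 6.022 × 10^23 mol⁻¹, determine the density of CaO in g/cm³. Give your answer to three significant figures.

The rock-salt structure contains Z = 4 formula units per cell; M(CaO) = 40.08 + 16.00 = 56.08 g/mol.
a³ = (4.810 × 10^-8 cm)³ = 1.113 × 10^-22 cm³.
ρ = 4 × 56.08 / (6.022 × 10²³ × 1.113 × 10^-22) = 3.347 g/cm³.

3.35 g/cm³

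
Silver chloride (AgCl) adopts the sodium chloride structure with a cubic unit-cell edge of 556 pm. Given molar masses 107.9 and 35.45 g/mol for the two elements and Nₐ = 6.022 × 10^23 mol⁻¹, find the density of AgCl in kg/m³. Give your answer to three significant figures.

5540 kg/m³

The sodium chloride structure contains Z = 4 formula units per cell; M(AgCl) = 107.9 + 35.45 = 143.35 g/mol.
a³ = (5.560 × 10^-8 cm)³ = 1.719 × 10^-22 cm³.
ρ = 4 × 143.35 / (6.022 × 10²³ × 1.719 × 10^-22) = 5.540 g/cm³ = 5540 kg/m³.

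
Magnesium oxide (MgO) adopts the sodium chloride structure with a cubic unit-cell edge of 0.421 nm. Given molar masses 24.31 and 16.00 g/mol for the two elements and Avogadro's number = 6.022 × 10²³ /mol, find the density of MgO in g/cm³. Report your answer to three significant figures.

The sodium chloride structure contains Z = 4 formula units per cell; M(MgO) = 24.31 + 16.00 = 40.31 g/mol.
a³ = (4.210 × 10^-8 cm)³ = 7.462 × 10^-23 cm³.
ρ = 4 × 40.31 / (6.022 × 10²³ × 7.462 × 10^-23) = 3.588 g/cm³.

3.59 g/cm³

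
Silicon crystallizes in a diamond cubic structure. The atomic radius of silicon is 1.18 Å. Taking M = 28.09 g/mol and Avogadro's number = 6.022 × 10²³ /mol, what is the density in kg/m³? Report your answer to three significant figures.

2300 kg/m³

In a diamond cubic lattice, nearest neighbors lie along the body diagonal with √3·a = 8r, giving a = 5.450 Å = 5.450 × 10^-8 cm.
With Z = 8, ρ = Z·M/(N_A·a³) = 8 × 28.09 / (6.022 × 10²³ × 1.619 × 10^-22) = 2.305 g/cm³ = 2300 kg/m³.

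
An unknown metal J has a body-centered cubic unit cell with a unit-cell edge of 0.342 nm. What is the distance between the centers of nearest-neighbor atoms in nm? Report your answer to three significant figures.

0.296 nm

In a BCC structure, atoms touch along the body diagonal, so √3·a = 4r; the nearest-neighbor distance equals 2r = 0.8660·a.
d = 0.8660 × 0.342 = 0.296 nm.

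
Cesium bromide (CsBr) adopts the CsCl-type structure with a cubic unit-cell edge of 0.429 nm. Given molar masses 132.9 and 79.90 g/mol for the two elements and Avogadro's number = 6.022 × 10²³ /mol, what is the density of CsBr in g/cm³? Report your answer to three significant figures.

The CsCl-type structure contains Z = 1 formula unit per cell; M(CsBr) = 132.9 + 79.90 = 212.8 g/mol.
a³ = (4.290 × 10^-8 cm)³ = 7.895 × 10^-23 cm³.
ρ = 1 × 212.8 / (6.022 × 10²³ × 7.895 × 10^-23) = 4.476 g/cm³.

4.48 g/cm³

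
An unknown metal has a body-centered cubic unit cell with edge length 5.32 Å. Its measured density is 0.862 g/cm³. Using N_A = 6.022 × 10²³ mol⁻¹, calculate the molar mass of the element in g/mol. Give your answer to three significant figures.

A BCC cell has Z = 2 atoms; a = 5.320 × 10^-8 cm.
M = ρ·N_A·a³/Z = 0.862 × 6.022 × 10²³ × 1.506 × 10^-22 / 2 = 39.1 g/mol.

39.1 g/mol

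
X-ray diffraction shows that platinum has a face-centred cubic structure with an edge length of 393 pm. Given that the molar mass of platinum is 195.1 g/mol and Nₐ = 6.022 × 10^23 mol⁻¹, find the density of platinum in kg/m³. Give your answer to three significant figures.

21400 kg/m³

An FCC unit cell contains Z = 4 atoms.
Cell volume: a³ = (393 pm)³ = (3.930 × 10^-8 cm)³ = 6.070 × 10^-23 cm³.
ρ = Z·M/(N_A·a³) = 4 × 195.1 / (6.022 × 10²³ × 6.070 × 10^-23) = 21.35 g/cm³ = 21400 kg/m³.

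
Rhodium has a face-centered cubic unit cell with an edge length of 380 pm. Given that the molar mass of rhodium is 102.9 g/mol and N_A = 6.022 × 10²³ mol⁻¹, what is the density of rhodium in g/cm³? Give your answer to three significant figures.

An FCC unit cell contains Z = 4 atoms.
Cell volume: a³ = (380 pm)³ = (3.800 × 10^-8 cm)³ = 5.487 × 10^-23 cm³.
ρ = Z·M/(N_A·a³) = 4 × 102.9 / (6.022 × 10²³ × 5.487 × 10^-23) = 12.46 g/cm³.

12.5 g/cm³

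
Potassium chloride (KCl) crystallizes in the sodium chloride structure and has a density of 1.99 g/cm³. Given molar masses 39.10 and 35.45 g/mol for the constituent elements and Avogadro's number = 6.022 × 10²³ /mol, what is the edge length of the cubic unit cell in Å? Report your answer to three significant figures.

6.29 Å

M(KCl) = 74.55 g/mol; Z = 4 formula units per cell.
a³ = Z·M/(N_A·ρ) = 4 × 74.55 / (6.022 × 10²³ × 1.99) = 2.488 × 10^-22 cm³, so a = 6.290 × 10^-8 cm = 6.29 Å.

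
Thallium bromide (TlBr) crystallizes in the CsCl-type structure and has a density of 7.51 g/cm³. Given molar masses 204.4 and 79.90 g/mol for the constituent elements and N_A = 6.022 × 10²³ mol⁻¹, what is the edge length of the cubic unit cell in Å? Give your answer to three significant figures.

M(TlBr) = 284.3 g/mol; Z = 1 formula unit per cell.
a³ = Z·M/(N_A·ρ) = 1 × 284.3 / (6.022 × 10²³ × 7.51) = 6.286 × 10^-23 cm³, so a = 3.976 × 10^-8 cm = 3.98 Å.

3.98 Å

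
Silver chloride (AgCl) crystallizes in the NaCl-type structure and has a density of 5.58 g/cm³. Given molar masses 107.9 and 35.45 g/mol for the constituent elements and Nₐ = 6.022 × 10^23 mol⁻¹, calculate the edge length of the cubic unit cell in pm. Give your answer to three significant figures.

M(AgCl) = 143.35 g/mol; Z = 4 formula units per cell.
a³ = Z·M/(N_A·ρ) = 4 × 143.35 / (6.022 × 10²³ × 5.58) = 1.706 × 10^-22 cm³, so a = 5.547 × 10^-8 cm = 555 pm.

555 pm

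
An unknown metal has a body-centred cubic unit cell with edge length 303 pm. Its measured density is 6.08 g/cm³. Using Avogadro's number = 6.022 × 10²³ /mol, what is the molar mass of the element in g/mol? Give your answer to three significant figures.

A BCC cell has Z = 2 atoms; a = 3.030 × 10^-8 cm.
M = ρ·N_A·a³/Z = 6.08 × 6.022 × 10²³ × 2.782 × 10^-23 / 2 = 50.9 g/mol.

50.9 g/mol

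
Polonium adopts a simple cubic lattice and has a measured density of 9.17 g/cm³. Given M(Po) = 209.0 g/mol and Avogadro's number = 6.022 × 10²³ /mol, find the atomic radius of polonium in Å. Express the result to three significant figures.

1.68 Å

For a simple cubic cell (Z = 1), a³ = Z·M/(N_A·ρ) = 1 × 209.0 / (6.022 × 10²³ × 9.170) = 3.785 × 10^-23 cm³, so a = 3.357 × 10^-8 cm = 3.357 Å.
Atoms touch along the cell edge, so a = 2r, so r = 0.5000 × a = 1.68 Å.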